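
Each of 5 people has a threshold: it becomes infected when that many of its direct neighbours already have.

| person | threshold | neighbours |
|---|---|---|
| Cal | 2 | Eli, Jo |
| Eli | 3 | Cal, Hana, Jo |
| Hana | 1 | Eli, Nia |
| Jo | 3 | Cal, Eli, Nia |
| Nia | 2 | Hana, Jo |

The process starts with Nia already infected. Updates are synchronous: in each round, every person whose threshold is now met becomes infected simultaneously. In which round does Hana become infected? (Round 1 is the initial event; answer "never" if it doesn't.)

Round 1 — Nia becomes infected (initial).
Round 2 — checking thresholds:
  Hana: 1 of 2 neighbours ≥ 1, becomes infected.
  Jo: 1 of 3 neighbours < 3, not yet.
Round 3 — no new infections; cascade stops.

2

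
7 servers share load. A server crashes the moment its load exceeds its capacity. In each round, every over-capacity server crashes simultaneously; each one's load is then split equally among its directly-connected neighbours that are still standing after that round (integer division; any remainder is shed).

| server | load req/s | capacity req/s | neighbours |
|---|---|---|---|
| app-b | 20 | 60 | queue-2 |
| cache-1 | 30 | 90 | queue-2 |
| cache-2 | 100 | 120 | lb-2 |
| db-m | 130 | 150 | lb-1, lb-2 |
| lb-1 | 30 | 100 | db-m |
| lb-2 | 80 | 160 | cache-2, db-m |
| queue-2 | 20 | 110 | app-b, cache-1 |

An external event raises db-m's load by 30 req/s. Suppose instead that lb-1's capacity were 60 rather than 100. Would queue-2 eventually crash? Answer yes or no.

With lb-1's capacity at 60:
Round 1 — db-m at 160 > 150. db-m crashes.
  db-m sheds 160 req/s to lb-1, lb-2: 80 each.
    lb-1: 30+80 = 110 > 60
    lb-2: 80+80 = 160 ≤ 160
Round 2 — lb-1 crashes.
  lb-1 sheds 110 req/s: no online neighbours, lost.
No further crashes.

no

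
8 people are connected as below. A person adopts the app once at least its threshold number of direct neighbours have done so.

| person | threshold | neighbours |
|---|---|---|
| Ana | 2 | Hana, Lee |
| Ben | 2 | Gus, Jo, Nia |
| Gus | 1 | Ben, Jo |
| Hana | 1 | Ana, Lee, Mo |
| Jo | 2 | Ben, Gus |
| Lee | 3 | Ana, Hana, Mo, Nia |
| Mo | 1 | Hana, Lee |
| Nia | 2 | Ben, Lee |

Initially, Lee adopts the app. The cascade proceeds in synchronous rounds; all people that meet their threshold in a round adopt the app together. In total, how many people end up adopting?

4

Round 1 — Lee adopts the app (initial).
Round 2 — checking thresholds:
  Ana: 1 of 2 neighbours < 2, below threshold.
  Hana: 1 of 3 neighbours ≥ 1, adopts the app.
  Mo: 1 of 2 neighbours ≥ 1, adopts the app.
  Nia: 1 of 2 neighbours < 2, below threshold.
Round 3 — checking thresholds:
  Ana: 2 of 2 neighbours ≥ 2, adopts the app.
  Nia: 1 of 2 neighbours < 2, below threshold.
Round 4 — no new adoptions; cascade stops.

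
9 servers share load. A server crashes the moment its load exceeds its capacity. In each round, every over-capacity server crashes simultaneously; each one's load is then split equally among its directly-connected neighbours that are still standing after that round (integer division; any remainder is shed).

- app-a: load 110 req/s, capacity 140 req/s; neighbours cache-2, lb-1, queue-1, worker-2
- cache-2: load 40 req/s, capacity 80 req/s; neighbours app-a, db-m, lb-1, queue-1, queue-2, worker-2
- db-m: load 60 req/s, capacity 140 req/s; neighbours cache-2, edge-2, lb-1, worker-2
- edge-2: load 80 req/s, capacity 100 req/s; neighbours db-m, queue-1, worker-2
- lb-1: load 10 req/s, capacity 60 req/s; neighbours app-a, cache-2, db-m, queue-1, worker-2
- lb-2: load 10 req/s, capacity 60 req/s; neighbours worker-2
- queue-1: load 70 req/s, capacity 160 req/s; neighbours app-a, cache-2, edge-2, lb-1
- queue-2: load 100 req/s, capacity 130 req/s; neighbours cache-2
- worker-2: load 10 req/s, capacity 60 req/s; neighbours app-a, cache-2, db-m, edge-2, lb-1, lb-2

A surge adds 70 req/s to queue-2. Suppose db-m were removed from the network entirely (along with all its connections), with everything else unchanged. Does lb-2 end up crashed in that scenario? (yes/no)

no

With db-m removed:
Round 1 — queue-2 at 170 > 130. queue-2 crashes.
  queue-2 sheds 170 req/s to cache-2: 170 each.
    cache-2: 40+170 = 210 > 80
Round 2 — cache-2 crashes.
  cache-2 sheds 210 req/s to app-a, lb-1, queue-1, worker-2: 52 each (2 lost).
    app-a: 110+52 = 162 > 140
    lb-1: 10+52 = 62 > 60
    queue-1: 70+52 = 122 ≤ 160
    worker-2: 10+52 = 62 > 60
Round 3 — app-a, lb-1, worker-2 crash.
  app-a sheds 162 req/s to queue-1: 162 each.
    queue-1: 122+162 = 284 > 160
  lb-1 sheds 62 req/s to queue-1: 62 each.
    queue-1: 284+62 = 346 > 160
  worker-2 sheds 62 req/s to edge-2, lb-2: 31 each.
    edge-2: 80+31 = 111 > 100
    lb-2: 10+31 = 41 ≤ 60
Round 4 — edge-2, queue-1 crash.
  edge-2 sheds 111 req/s: no online neighbours, lost.
  queue-1 sheds 346 req/s: no online neighbours, lost.
No further crashes.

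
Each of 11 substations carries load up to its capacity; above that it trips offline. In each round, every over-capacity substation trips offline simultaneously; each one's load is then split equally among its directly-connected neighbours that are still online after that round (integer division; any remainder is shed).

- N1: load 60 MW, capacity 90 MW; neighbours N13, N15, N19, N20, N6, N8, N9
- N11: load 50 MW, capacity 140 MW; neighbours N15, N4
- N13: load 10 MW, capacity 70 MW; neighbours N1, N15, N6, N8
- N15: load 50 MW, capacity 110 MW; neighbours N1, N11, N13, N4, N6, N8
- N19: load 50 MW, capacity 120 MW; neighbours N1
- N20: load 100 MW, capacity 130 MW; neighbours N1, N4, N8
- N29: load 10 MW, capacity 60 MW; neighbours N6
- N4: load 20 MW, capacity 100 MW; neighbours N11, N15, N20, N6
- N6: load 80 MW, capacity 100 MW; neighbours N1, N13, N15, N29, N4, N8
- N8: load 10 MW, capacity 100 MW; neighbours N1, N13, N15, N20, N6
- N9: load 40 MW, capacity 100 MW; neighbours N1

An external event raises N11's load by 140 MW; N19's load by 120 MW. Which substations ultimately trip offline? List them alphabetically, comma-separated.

N1, N11, N13, N15, N19, N20, N29, N4, N6, N8

Round 1 — N11 at 190 > 140; N19 at 170 > 120. N11, N19 trip offline.
  N11 sheds 190 MW to N15, N4: 95 each.
    N15: 50+95 = 145 > 110
    N4: 20+95 = 115 > 100
  N19 sheds 170 MW to N1: 170 each.
    N1: 60+170 = 230 > 90
Round 2 — N1, N15, N4 trip offline.
  N1 sheds 230 MW to N13, N20, N6, N8, N9: 46 each.
    N13: 10+46 = 56 ≤ 70
    N20: 100+46 = 146 > 130
    N6: 80+46 = 126 > 100
    N8: 10+46 = 56 ≤ 100
    N9: 40+46 = 86 ≤ 100
  N15 sheds 145 MW to N13, N6, N8: 48 each (1 lost).
    N13: 56+48 = 104 > 70
    N6: 126+48 = 174 > 100
    N8: 56+48 = 104 > 100
  N4 sheds 115 MW to N20, N6: 57 each (1 lost).
    N20: 146+57 = 203 > 130
    N6: 174+57 = 231 > 100
Round 3 — N13, N20, N6, N8 trip offline.
  N13 sheds 104 MW: no online neighbours, lost.
  N20 sheds 203 MW: no online neighbours, lost.
  N6 sheds 231 MW to N29: 231 each.
    N29: 10+231 = 241 > 60
  N8 sheds 104 MW: no online neighbours, lost.
Round 4 — N29 trips offline.
  N29 sheds 241 MW: no online neighbours, lost.
No further trips.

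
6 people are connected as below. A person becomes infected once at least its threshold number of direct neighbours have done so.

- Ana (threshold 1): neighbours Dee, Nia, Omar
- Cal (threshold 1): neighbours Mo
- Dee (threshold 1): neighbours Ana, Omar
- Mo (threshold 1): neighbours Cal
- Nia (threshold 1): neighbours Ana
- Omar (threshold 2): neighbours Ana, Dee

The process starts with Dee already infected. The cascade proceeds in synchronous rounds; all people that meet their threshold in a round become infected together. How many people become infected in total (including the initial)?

Round 1 — Dee becomes infected (initial).
Round 2 — checking thresholds:
  Ana: 1 of 3 neighbours ≥ 1, becomes infected.
  Omar: 1 of 2 neighbours < 2, below threshold.
Round 3 — checking thresholds:
  Nia: 1 of 1 neighbours ≥ 1, becomes infected.
  Omar: 2 of 2 neighbours ≥ 2, becomes infected.
Round 4 — no new infections; cascade stops.

4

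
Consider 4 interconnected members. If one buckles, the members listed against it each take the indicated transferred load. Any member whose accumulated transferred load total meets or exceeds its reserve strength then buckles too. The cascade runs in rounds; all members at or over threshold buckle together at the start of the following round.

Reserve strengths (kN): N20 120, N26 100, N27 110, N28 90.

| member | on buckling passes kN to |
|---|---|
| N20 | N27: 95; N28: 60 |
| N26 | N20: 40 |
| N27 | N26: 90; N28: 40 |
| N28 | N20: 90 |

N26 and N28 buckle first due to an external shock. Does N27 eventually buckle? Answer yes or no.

no

Round 1 — N26, N28 buckle (initial).
  N20: +40+90 → 130 ≥ 120
Round 2 — N20 buckles.
  N27: +95 → 95 < 110
No further bucklings.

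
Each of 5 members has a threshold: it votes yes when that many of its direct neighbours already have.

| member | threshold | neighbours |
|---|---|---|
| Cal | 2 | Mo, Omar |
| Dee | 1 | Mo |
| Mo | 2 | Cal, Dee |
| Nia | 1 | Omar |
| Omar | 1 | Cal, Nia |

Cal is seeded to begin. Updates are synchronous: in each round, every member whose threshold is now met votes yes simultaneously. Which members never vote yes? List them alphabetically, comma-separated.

Dee, Mo

Round 1 — Cal votes yes (initial).
Round 2 — checking thresholds:
  Mo: 1 of 2 neighbours < 2, holds.
  Omar: 1 of 2 neighbours ≥ 1, votes yes.
Round 3 — checking thresholds:
  Mo: 1 of 2 neighbours < 2, holds.
  Nia: 1 of 1 neighbours ≥ 1, votes yes.
Round 4 — no new yes votes; cascade stops.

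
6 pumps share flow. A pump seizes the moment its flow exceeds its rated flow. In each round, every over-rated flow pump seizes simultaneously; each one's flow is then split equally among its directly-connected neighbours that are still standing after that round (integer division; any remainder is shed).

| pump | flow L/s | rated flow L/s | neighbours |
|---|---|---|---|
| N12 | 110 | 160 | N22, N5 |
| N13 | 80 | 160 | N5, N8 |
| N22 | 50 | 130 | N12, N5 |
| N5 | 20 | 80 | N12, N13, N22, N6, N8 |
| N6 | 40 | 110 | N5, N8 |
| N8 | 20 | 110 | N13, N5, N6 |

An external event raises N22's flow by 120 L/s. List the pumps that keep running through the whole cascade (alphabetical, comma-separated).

Round 1 — N22 at 170 > 130. N22 seizes.
  N22 sheds 170 L/s to N12, N5: 85 each.
    N12: 110+85 = 195 > 160
    N5: 20+85 = 105 > 80
Round 2 — N12, N5 seize.
  N12 sheds 195 L/s: no online neighbours, lost.
  N5 sheds 105 L/s to N13, N6, N8: 35 each.
    N13: 80+35 = 115 ≤ 160
    N6: 40+35 = 75 ≤ 110
    N8: 20+35 = 55 ≤ 110
No further seizures.

N13, N6, N8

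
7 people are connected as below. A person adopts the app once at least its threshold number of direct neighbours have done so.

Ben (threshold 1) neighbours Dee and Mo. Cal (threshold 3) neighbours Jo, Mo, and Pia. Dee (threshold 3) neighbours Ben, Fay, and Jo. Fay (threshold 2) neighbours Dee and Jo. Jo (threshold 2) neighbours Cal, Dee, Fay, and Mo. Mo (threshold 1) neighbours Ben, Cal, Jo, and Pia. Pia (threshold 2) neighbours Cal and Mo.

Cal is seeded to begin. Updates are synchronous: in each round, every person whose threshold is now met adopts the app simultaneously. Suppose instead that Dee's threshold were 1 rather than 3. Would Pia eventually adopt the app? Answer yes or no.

With Dee's threshold at 1:
Round 1 — Cal adopts the app (initial).
Round 2 — checking thresholds:
  Jo: 1 of 4 neighbours < 2, holds.
  Mo: 1 of 4 neighbours ≥ 1, adopts the app.
  Pia: 1 of 2 neighbours < 2, holds.
Round 3 — checking thresholds:
  Ben: 1 of 2 neighbours ≥ 1, adopts the app.
  Jo: 2 of 4 neighbours ≥ 2, adopts the app.
  Pia: 2 of 2 neighbours ≥ 2, adopts the app.
Round 4 — checking thresholds:
  Dee: 2 of 3 neighbours ≥ 1, adopts the app.
  Fay: 1 of 2 neighbours < 2, holds.
Round 5 — checking thresholds:
  Fay: 2 of 2 neighbours ≥ 2, adopts the app.
Round 6 — no new adoptions; cascade stops.

yes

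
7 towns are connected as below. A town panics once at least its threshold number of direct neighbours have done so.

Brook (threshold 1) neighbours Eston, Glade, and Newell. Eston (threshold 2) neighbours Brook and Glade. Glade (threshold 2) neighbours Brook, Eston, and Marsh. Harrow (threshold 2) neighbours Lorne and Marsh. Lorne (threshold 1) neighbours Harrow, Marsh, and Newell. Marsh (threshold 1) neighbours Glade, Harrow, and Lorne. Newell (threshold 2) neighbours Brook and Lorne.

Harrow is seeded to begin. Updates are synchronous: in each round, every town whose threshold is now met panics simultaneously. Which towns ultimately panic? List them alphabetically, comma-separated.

Round 1 — Harrow panics (initial).
Round 2 — checking thresholds:
  Lorne: 1 of 3 neighbours ≥ 1, panics.
  Marsh: 1 of 3 neighbours ≥ 1, panics.
Round 3 — no new panics; cascade stops.

Harrow, Lorne, Marsh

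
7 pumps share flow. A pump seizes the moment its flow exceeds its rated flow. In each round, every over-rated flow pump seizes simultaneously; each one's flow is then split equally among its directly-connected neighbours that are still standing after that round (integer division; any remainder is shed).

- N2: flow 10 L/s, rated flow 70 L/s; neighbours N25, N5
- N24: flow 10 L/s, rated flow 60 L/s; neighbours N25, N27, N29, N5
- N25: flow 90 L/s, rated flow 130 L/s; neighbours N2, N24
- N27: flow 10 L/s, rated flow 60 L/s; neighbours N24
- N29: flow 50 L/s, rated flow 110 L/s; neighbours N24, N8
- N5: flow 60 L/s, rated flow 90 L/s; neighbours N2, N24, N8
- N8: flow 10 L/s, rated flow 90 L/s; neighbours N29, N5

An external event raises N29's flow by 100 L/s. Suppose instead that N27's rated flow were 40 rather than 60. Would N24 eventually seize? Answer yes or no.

yes

With N27's rated flow at 40:
Round 1 — N29 at 150 > 110. N29 seizes.
  N29 sheds 150 L/s to N24, N8: 75 each.
    N24: 10+75 = 85 > 60
    N8: 10+75 = 85 ≤ 90
Round 2 — N24 seizes.
  N24 sheds 85 L/s to N25, N27, N5: 28 each (1 lost).
    N25: 90+28 = 118 ≤ 130
    N27: 10+28 = 38 ≤ 40
    N5: 60+28 = 88 ≤ 90
No further seizures.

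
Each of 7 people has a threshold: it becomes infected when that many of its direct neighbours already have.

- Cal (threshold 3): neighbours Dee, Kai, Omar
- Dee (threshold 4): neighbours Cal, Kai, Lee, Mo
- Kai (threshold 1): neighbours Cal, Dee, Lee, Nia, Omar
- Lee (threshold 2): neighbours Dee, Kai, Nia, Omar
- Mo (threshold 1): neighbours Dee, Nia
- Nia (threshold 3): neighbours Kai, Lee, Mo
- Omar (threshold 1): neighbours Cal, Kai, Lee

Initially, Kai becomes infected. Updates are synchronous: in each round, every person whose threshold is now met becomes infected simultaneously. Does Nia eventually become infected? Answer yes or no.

Round 1 — Kai becomes infected (initial).
Round 2 — checking thresholds:
  Cal: 1 of 3 neighbours < 3, below threshold.
  Dee: 1 of 4 neighbours < 4, below threshold.
  Lee: 1 of 4 neighbours < 2, below threshold.
  Nia: 1 of 3 neighbours < 3, below threshold.
  Omar: 1 of 3 neighbours ≥ 1, becomes infected.
Round 3 — checking thresholds:
  Cal: 2 of 3 neighbours < 3, below threshold.
  Dee: 1 of 4 neighbours < 4, below threshold.
  Lee: 2 of 4 neighbours ≥ 2, becomes infected.
  Nia: 1 of 3 neighbours < 3, below threshold.
Round 4 — no new infections; cascade stops.

no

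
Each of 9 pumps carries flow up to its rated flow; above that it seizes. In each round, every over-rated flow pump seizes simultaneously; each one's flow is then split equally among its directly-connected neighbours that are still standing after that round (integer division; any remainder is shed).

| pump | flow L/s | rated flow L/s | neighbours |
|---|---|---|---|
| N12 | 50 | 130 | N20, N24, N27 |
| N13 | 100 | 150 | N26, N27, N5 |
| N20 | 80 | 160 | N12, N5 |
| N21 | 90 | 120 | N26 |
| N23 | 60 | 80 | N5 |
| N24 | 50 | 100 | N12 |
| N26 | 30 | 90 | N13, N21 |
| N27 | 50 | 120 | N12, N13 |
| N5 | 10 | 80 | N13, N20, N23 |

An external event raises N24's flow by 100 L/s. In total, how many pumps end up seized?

9

Round 1 — N24 at 150 > 100. N24 seizes.
  N24 sheds 150 L/s to N12: 150 each.
    N12: 50+150 = 200 > 130
Round 2 — N12 seizes.
  N12 sheds 200 L/s to N20, N27: 100 each.
    N20: 80+100 = 180 > 160
    N27: 50+100 = 150 > 120
Round 3 — N20, N27 seize.
  N20 sheds 180 L/s to N5: 180 each.
    N5: 10+180 = 190 > 80
  N27 sheds 150 L/s to N13: 150 each.
    N13: 100+150 = 250 > 150
Round 4 — N13, N5 seize.
  N13 sheds 250 L/s to N26: 250 each.
    N26: 30+250 = 280 > 90
  N5 sheds 190 L/s to N23: 190 each.
    N23: 60+190 = 250 > 80
Round 5 — N23, N26 seize.
  N23 sheds 250 L/s: no online neighbours, lost.
  N26 sheds 280 L/s to N21: 280 each.
    N21: 90+280 = 370 > 120
Round 6 — N21 seizes.
  N21 sheds 370 L/s: no online neighbours, lost.
No further seizures.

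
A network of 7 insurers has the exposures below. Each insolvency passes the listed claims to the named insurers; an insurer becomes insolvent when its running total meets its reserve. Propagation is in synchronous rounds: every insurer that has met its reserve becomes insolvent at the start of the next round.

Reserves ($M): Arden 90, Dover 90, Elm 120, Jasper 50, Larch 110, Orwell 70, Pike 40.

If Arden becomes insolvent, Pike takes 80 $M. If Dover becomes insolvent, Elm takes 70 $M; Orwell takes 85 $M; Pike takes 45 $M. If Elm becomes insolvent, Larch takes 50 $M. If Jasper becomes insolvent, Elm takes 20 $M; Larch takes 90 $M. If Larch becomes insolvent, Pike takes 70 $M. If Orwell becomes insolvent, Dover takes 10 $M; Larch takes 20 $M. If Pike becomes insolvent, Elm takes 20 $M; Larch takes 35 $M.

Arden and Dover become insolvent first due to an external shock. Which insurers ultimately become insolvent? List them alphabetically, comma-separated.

Round 1 — Arden, Dover become insolvent (initial).
  Elm: +70 → 70 < 120
  Orwell: +85 → 85 ≥ 70
  Pike: +80+45 → 125 ≥ 40
Round 2 — Orwell, Pike become insolvent.
  Elm: +20 → 90 < 120
  Larch: +20+35 → 55 < 110
No further insolvencies.

Arden, Dover, Orwell, Pike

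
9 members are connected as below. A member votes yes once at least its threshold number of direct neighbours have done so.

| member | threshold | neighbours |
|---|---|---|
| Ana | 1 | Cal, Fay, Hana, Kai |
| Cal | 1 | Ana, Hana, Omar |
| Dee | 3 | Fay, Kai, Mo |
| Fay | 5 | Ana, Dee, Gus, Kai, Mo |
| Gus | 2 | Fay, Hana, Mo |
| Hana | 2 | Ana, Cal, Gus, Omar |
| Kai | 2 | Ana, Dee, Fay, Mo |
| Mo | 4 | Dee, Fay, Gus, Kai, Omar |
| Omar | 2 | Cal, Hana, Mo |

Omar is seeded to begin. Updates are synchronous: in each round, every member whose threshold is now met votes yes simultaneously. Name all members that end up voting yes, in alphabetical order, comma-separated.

Ana, Cal, Hana, Omar

Round 1 — Omar votes yes (initial).
Round 2 — checking thresholds:
  Cal: 1 of 3 neighbours ≥ 1, votes yes.
  Hana: 1 of 4 neighbours < 2, not yet.
  Mo: 1 of 5 neighbours < 4, not yet.
Round 3 — checking thresholds:
  Ana: 1 of 4 neighbours ≥ 1, votes yes.
  Hana: 2 of 4 neighbours ≥ 2, votes yes.
  Mo: 1 of 5 neighbours < 4, not yet.
Round 4 — no new yes votes; cascade stops.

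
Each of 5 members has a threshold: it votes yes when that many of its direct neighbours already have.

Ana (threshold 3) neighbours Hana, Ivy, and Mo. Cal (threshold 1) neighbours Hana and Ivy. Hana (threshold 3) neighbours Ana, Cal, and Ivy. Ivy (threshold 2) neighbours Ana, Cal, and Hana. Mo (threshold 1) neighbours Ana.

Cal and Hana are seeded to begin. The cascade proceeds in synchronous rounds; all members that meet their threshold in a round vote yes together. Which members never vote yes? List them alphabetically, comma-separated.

Ana, Mo

Round 1 — Cal, Hana vote yes (initial).
Round 2 — checking thresholds:
  Ana: 1 of 3 neighbours < 3, holds.
  Ivy: 2 of 3 neighbours ≥ 2, votes yes.
Round 3 — no new yes votes; cascade stops.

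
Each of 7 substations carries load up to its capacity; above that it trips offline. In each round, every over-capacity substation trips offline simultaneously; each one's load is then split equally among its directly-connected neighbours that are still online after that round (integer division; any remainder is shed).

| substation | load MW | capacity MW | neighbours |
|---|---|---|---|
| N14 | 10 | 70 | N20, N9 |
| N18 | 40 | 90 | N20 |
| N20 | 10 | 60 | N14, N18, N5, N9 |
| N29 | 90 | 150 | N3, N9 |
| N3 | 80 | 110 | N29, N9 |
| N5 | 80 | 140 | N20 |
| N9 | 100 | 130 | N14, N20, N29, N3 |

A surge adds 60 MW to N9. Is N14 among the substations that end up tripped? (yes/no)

no

Round 1 — N9 at 160 > 130. N9 trips offline.
  N9 sheds 160 MW to N14, N20, N29, N3: 40 each.
    N14: 10+40 = 50 ≤ 70
    N20: 10+40 = 50 ≤ 60
    N29: 90+40 = 130 ≤ 150
    N3: 80+40 = 120 > 110
Round 2 — N3 trips offline.
  N3 sheds 120 MW to N29: 120 each.
    N29: 130+120 = 250 > 150
Round 3 — N29 trips offline.
  N29 sheds 250 MW: no online neighbours, lost.
No further trips.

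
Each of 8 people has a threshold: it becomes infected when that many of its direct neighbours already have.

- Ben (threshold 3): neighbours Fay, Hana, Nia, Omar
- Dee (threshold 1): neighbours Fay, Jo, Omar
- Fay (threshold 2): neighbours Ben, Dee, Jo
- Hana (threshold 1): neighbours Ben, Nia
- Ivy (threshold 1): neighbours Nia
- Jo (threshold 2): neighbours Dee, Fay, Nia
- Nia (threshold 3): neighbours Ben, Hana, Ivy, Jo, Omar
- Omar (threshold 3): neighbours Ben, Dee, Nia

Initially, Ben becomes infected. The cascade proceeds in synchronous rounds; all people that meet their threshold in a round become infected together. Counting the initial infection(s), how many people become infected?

Round 1 — Ben becomes infected (initial).
Round 2 — checking thresholds:
  Fay: 1 of 3 neighbours < 2, holds.
  Hana: 1 of 2 neighbours ≥ 1, becomes infected.
  Nia: 1 of 5 neighbours < 3, holds.
  Omar: 1 of 3 neighbours < 3, holds.
Round 3 — no new infections; cascade stops.

2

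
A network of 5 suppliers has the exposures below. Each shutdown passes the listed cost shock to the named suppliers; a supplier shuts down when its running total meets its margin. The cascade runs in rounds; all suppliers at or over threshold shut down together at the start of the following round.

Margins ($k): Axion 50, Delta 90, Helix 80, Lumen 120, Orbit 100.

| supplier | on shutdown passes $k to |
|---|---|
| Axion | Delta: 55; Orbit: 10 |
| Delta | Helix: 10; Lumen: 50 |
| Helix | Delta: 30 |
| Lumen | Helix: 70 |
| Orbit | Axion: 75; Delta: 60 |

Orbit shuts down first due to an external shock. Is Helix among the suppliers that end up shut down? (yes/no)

Round 1 — Orbit shuts down (initial).
  Axion: +75 → 75 ≥ 50
  Delta: +60 → 60 < 90
Round 2 — Axion shuts down.
  Delta: +55 → 115 ≥ 90
Round 3 — Delta shuts down.
  Helix: +10 → 10 < 80
  Lumen: +50 → 50 < 120
No further shutdowns.

no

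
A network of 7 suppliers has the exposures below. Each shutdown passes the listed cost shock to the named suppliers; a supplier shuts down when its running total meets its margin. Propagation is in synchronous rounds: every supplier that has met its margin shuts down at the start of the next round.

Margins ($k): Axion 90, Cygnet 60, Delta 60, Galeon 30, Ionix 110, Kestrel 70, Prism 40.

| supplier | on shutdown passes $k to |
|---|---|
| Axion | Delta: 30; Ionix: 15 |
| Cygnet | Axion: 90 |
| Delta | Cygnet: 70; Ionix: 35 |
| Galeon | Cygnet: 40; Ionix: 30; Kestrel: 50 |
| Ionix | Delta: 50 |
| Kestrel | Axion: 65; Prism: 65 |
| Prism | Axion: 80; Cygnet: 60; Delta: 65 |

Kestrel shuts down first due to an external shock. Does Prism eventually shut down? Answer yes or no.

Round 1 — Kestrel shuts down (initial).
  Axion: +65 → 65 < 90
  Prism: +65 → 65 ≥ 40
Round 2 — Prism shuts down.
  Axion: +80 → 145 ≥ 90
  Cygnet: +60 → 60 ≥ 60
  Delta: +65 → 65 ≥ 60
Round 3 — Axion, Cygnet, Delta shut down.
  Ionix: +15+35 → 50 < 110
No further shutdowns.

yes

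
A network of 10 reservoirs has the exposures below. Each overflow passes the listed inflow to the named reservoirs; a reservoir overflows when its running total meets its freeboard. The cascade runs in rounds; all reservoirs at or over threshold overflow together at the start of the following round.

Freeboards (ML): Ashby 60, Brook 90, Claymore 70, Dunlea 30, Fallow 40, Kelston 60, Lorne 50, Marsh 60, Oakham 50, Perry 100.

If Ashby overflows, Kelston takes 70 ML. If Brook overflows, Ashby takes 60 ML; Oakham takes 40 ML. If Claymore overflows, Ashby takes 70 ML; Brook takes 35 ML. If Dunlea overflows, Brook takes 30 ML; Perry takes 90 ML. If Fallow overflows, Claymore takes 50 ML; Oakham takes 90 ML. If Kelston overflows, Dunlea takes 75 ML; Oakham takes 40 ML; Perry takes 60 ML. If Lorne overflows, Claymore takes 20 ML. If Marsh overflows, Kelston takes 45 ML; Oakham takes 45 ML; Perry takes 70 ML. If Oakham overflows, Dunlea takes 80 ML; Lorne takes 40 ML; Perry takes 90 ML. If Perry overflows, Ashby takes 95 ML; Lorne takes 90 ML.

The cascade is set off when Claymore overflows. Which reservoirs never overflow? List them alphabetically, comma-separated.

Round 1 — Claymore overflows (initial).
  Ashby: +70 → 70 ≥ 60
  Brook: +35 → 35 < 90
Round 2 — Ashby overflows.
  Kelston: +70 → 70 ≥ 60
Round 3 — Kelston overflows.
  Dunlea: +75 → 75 ≥ 30
  Oakham: +40 → 40 < 50
  Perry: +60 → 60 < 100
Round 4 — Dunlea overflows.
  Brook: +30 → 65 < 90
  Perry: +90 → 150 ≥ 100
Round 5 — Perry overflows.
  Lorne: +90 → 90 ≥ 50
Round 6 — Lorne overflows.
No further overflows.

Brook, Fallow, Marsh, Oakham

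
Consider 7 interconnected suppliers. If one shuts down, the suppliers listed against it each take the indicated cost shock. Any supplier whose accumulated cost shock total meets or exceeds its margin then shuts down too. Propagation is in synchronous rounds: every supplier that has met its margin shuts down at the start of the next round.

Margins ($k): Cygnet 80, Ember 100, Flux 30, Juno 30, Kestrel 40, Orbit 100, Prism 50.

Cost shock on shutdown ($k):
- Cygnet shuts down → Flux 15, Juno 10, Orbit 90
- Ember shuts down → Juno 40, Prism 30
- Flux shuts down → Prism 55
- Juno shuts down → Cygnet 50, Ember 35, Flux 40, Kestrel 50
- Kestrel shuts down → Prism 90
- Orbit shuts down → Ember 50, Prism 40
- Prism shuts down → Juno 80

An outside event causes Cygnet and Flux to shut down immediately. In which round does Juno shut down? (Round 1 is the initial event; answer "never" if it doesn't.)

3

Round 1 — Cygnet, Flux shut down (initial).
  Juno: +10 → 10 < 30
  Orbit: +90 → 90 < 100
  Prism: +55 → 55 ≥ 50
Round 2 — Prism shuts down.
  Juno: +80 → 90 ≥ 30
Round 3 — Juno shuts down.
  Ember: +35 → 35 < 100
  Kestrel: +50 → 50 ≥ 40
Round 4 — Kestrel shuts down.
No further shutdowns.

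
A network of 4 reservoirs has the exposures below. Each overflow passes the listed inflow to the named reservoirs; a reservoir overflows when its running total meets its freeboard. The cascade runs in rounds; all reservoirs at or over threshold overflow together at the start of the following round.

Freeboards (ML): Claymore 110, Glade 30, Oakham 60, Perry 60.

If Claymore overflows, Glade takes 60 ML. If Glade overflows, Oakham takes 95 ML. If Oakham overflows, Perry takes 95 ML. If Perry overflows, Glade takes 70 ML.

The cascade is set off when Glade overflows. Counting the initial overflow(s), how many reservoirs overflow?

Round 1 — Glade overflows (initial).
  Oakham: +95 → 95 ≥ 60
Round 2 — Oakham overflows.
  Perry: +95 → 95 ≥ 60
Round 3 — Perry overflows.
No further overflows.

3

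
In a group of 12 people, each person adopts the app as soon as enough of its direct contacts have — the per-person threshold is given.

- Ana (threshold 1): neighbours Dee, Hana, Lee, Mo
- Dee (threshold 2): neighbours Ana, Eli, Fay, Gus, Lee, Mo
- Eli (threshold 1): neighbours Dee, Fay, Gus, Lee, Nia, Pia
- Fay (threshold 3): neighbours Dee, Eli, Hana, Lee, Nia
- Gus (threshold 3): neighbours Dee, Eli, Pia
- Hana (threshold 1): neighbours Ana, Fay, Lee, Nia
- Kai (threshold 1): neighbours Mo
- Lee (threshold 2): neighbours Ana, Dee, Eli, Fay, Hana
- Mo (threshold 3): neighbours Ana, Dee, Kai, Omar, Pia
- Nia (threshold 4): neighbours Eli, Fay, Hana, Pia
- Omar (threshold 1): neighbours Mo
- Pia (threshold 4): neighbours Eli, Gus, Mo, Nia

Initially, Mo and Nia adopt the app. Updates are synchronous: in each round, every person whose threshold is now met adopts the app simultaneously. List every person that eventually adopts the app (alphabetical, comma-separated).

Ana, Dee, Eli, Fay, Hana, Kai, Lee, Mo, Nia, Omar

Round 1 — Mo, Nia adopt the app (initial).
Round 2 — checking thresholds:
  Ana: 1 of 4 neighbours ≥ 1, adopts the app.
  Dee: 1 of 6 neighbours < 2, holds.
  Eli: 1 of 6 neighbours ≥ 1, adopts the app.
  Fay: 1 of 5 neighbours < 3, holds.
  Hana: 1 of 4 neighbours ≥ 1, adopts the app.
  Kai: 1 of 1 neighbours ≥ 1, adopts the app.
  Omar: 1 of 1 neighbours ≥ 1, adopts the app.
  Pia: 2 of 4 neighbours < 4, holds.
Round 3 — checking thresholds:
  Dee: 3 of 6 neighbours ≥ 2, adopts the app.
  Fay: 3 of 5 neighbours ≥ 3, adopts the app.
  Gus: 1 of 3 neighbours < 3, holds.
  Lee: 3 of 5 neighbours ≥ 2, adopts the app.
  Pia: 3 of 4 neighbours < 4, holds.
Round 4 — no new adoptions; cascade stops.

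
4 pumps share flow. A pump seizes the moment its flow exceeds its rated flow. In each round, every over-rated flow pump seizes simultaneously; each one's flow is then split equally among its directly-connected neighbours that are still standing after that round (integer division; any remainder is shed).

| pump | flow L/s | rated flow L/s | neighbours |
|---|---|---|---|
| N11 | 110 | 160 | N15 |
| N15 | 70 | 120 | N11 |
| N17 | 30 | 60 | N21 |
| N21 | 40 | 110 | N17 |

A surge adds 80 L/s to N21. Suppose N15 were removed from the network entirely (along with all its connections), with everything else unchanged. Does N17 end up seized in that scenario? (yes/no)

With N15 removed:
Round 1 — N21 at 120 > 110. N21 seizes.
  N21 sheds 120 L/s to N17: 120 each.
    N17: 30+120 = 150 > 60
Round 2 — N17 seizes.
  N17 sheds 150 L/s: no online neighbours, lost.
No further seizures.

yes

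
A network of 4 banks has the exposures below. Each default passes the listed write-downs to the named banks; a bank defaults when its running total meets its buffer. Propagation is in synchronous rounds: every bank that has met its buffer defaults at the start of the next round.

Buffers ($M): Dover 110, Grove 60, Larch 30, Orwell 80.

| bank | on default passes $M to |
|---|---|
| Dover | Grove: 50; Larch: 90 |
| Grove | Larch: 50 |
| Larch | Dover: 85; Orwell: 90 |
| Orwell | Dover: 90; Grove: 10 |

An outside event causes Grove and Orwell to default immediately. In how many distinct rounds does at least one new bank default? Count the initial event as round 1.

Round 1 — Grove, Orwell default (initial).
  Dover: +90 → 90 < 110
  Larch: +50 → 50 ≥ 30
Round 2 — Larch defaults.
  Dover: +85 → 175 ≥ 110
Round 3 — Dover defaults.
No further defaults.

3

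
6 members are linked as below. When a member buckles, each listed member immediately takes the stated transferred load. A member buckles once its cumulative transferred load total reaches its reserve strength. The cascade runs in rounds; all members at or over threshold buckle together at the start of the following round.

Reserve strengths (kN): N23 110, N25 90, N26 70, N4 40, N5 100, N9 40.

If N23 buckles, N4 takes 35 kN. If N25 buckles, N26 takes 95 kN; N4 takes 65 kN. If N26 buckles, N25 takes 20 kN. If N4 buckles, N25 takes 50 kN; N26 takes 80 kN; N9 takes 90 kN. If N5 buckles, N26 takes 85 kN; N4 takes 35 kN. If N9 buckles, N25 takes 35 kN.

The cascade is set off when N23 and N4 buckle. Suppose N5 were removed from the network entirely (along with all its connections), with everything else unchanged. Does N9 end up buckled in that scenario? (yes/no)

yes

With N5 removed:
Round 1 — N23, N4 buckle (initial).
  N25: +50 → 50 < 90
  N26: +80 → 80 ≥ 70
  N9: +90 → 90 ≥ 40
Round 2 — N26, N9 buckle.
  N25: +20+35 → 105 ≥ 90
Round 3 — N25 buckles.
No further bucklings.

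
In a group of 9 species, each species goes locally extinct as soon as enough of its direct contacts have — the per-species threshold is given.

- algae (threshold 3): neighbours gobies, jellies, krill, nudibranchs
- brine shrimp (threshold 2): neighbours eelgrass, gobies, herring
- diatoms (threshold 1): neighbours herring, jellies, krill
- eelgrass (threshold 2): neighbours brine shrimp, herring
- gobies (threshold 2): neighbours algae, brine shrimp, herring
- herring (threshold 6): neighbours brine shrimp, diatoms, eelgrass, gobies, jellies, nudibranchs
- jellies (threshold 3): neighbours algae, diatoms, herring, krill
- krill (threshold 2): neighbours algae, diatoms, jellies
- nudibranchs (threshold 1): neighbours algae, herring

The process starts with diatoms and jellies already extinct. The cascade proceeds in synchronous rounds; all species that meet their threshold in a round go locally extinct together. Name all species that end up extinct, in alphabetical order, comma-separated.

Round 1 — diatoms, jellies go locally extinct (initial).
Round 2 — checking thresholds:
  algae: 1 of 4 neighbours < 3, not yet.
  herring: 2 of 6 neighbours < 6, not yet.
  krill: 2 of 3 neighbours ≥ 2, goes locally extinct.
Round 3 — no new extinctions; cascade stops.

diatoms, jellies, krill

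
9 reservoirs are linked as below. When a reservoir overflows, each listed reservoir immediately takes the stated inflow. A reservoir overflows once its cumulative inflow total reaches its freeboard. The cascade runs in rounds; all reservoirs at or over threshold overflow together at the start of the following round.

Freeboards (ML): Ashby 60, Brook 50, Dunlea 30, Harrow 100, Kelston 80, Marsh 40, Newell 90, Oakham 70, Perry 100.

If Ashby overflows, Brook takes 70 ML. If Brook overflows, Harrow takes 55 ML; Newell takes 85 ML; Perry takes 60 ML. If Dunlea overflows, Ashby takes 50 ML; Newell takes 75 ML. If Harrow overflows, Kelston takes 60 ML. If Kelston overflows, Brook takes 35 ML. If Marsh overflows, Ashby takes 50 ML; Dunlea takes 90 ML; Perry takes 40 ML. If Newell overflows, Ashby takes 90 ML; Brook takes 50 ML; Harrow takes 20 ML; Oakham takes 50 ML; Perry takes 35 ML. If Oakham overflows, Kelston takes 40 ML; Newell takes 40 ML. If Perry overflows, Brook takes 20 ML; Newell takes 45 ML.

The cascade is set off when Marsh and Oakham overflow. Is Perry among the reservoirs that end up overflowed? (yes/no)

Round 1 — Marsh, Oakham overflow (initial).
  Ashby: +50 → 50 < 60
  Dunlea: +90 → 90 ≥ 30
  Kelston: +40 → 40 < 80
  Newell: +40 → 40 < 90
  Perry: +40 → 40 < 100
Round 2 — Dunlea overflows.
  Ashby: +50 → 100 ≥ 60
  Newell: +75 → 115 ≥ 90
Round 3 — Ashby, Newell overflow.
  Brook: +70+50 → 120 ≥ 50
  Harrow: +20 → 20 < 100
  Perry: +35 → 75 < 100
Round 4 — Brook overflows.
  Harrow: +55 → 75 < 100
  Perry: +60 → 135 ≥ 100
Round 5 — Perry overflows.
No further overflows.

yes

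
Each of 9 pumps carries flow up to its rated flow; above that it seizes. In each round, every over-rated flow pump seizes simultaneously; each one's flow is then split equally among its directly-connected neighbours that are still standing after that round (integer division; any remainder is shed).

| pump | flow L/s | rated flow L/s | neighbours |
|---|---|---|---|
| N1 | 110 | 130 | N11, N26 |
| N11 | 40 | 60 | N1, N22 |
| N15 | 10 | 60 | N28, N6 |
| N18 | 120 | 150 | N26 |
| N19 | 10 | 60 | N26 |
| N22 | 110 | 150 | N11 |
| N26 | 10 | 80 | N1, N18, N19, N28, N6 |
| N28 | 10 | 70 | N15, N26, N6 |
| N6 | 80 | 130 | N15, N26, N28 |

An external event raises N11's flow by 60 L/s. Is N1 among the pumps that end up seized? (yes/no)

yes

Round 1 — N11 at 100 > 60. N11 seizes.
  N11 sheds 100 L/s to N1, N22: 50 each.
    N1: 110+50 = 160 > 130
    N22: 110+50 = 160 > 150
Round 2 — N1, N22 seize.
  N1 sheds 160 L/s to N26: 160 each.
    N26: 10+160 = 170 > 80
  N22 sheds 160 L/s: no online neighbours, lost.
Round 3 — N26 seizes.
  N26 sheds 170 L/s to N18, N19, N28, N6: 42 each (2 lost).
    N18: 120+42 = 162 > 150
    N19: 10+42 = 52 ≤ 60
    N28: 10+42 = 52 ≤ 70
    N6: 80+42 = 122 ≤ 130
Round 4 — N18 seizes.
  N18 sheds 162 L/s: no online neighbours, lost.
No further seizures.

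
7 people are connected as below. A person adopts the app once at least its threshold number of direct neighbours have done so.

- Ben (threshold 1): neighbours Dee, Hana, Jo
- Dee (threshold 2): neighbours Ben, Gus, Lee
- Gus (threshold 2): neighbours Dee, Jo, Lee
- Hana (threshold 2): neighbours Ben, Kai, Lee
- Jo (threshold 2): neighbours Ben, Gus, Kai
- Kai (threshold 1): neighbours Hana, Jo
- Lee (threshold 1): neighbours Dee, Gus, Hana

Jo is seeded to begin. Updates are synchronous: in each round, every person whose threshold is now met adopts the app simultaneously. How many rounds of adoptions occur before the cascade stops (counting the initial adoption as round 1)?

5

Round 1 — Jo adopts the app (initial).
Round 2 — checking thresholds:
  Ben: 1 of 3 neighbours ≥ 1, adopts the app.
  Gus: 1 of 3 neighbours < 2, below threshold.
  Kai: 1 of 2 neighbours ≥ 1, adopts the app.
Round 3 — checking thresholds:
  Dee: 1 of 3 neighbours < 2, below threshold.
  Gus: 1 of 3 neighbours < 2, below threshold.
  Hana: 2 of 3 neighbours ≥ 2, adopts the app.
Round 4 — checking thresholds:
  Dee: 1 of 3 neighbours < 2, below threshold.
  Gus: 1 of 3 neighbours < 2, below threshold.
  Lee: 1 of 3 neighbours ≥ 1, adopts the app.
Round 5 — checking thresholds:
  Dee: 2 of 3 neighbours ≥ 2, adopts the app.
  Gus: 2 of 3 neighbours ≥ 2, adopts the app.
Round 6 — no new adoptions; cascade stops.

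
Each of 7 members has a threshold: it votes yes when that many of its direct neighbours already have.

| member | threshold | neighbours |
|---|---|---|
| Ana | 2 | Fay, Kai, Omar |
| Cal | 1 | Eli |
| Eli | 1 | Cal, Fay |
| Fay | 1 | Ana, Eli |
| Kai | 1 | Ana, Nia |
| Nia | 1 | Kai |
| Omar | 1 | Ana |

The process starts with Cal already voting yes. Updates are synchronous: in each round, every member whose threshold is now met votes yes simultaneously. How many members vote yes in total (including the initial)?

3

Round 1 — Cal votes yes (initial).
Round 2 — checking thresholds:
  Eli: 1 of 2 neighbours ≥ 1, votes yes.
Round 3 — checking thresholds:
  Fay: 1 of 2 neighbours ≥ 1, votes yes.
Round 4 — no new yes votes; cascade stops.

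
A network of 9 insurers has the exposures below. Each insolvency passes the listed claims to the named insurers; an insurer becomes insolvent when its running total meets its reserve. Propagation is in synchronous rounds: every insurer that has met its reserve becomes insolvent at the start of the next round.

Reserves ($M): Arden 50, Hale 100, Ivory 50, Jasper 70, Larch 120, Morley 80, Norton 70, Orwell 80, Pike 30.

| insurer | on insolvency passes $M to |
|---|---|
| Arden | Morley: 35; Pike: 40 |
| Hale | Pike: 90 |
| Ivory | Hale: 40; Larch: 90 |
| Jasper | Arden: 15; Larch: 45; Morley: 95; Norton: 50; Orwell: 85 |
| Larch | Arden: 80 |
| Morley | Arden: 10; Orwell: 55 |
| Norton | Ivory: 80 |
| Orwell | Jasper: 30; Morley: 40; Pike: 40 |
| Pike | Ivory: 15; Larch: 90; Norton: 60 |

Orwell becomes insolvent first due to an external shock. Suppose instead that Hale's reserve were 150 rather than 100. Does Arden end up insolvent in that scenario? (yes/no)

no

With Hale's reserve at 150:
Round 1 — Orwell becomes insolvent (initial).
  Jasper: +30 → 30 < 70
  Morley: +40 → 40 < 80
  Pike: +40 → 40 ≥ 30
Round 2 — Pike becomes insolvent.
  Ivory: +15 → 15 < 50
  Larch: +90 → 90 < 120
  Norton: +60 → 60 < 70
No further insolvencies.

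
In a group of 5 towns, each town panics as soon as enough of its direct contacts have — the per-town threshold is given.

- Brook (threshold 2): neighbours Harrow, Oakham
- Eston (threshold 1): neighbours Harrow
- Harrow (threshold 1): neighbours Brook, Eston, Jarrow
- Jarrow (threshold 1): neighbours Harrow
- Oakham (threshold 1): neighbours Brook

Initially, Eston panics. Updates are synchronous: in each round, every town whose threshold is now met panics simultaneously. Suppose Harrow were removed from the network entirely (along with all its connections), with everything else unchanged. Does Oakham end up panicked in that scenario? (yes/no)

no

With Harrow removed:
Round 1 — Eston panics (initial).
Round 2 — no new panics; cascade stops.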